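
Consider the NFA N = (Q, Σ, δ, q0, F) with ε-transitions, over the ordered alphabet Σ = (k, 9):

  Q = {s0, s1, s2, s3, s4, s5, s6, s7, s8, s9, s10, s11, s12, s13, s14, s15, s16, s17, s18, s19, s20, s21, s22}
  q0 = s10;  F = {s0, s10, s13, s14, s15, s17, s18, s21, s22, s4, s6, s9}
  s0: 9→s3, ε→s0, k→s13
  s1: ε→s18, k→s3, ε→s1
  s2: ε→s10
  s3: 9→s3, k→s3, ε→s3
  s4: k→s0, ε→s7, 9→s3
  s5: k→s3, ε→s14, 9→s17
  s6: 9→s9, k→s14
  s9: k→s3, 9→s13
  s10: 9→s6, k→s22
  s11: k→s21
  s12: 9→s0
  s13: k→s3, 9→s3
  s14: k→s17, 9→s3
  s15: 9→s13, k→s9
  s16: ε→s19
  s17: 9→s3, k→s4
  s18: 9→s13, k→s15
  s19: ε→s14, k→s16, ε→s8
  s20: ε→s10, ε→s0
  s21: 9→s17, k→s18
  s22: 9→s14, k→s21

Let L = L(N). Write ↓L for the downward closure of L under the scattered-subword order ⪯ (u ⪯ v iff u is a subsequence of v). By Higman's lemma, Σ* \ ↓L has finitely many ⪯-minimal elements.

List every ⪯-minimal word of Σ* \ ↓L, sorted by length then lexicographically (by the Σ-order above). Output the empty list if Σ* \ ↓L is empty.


A = [k99, 9k9, 99k, 9999, kkk9k, kkkkkk].

|Q|=23, |F|=12, |δ|=44 (12 ε).
min D↑ (13 st, q0=0, F={8}): 0:k→1,9→2 1:k→3,9→4 2:k→4,9→5 3:k→6,9→7 4:k→7,9→8 5:k→8,9→9 6:k→10,9→9 7:k→11,9→8 8:k→8,9→8 9:k→8,9→8 10:k→5,9→9 11:k→12,9→8 12:k→9,9→8 (ε-aug+det+¬).
'k99': run [14, 12, 7, 1] end={s3} — reject; 3/3 del acc.
'9k9': run [14, 9, 7, 1] end={s3} — reject; 3/3 deletions ∈↓L.
'99k': N↓-sim [14, 9, 3, 1] end={s3} — reject; 3/3 del acc.
'9999': N↓-sim [14, 9, 3, 2, 1] end={s3} rej; 4/4 del acc.
'kkk9k': N↓-sim [14, 12, 10, 8, 2, 1] end={s3} rej; 5/5 del acc.
'kkkkkk': N↓-sim [14, 12, 10, 8, 5, 3, 1] end={s3} — reject; 6/6 deletions ∈↓L.
6 words, ⪯-incomp.


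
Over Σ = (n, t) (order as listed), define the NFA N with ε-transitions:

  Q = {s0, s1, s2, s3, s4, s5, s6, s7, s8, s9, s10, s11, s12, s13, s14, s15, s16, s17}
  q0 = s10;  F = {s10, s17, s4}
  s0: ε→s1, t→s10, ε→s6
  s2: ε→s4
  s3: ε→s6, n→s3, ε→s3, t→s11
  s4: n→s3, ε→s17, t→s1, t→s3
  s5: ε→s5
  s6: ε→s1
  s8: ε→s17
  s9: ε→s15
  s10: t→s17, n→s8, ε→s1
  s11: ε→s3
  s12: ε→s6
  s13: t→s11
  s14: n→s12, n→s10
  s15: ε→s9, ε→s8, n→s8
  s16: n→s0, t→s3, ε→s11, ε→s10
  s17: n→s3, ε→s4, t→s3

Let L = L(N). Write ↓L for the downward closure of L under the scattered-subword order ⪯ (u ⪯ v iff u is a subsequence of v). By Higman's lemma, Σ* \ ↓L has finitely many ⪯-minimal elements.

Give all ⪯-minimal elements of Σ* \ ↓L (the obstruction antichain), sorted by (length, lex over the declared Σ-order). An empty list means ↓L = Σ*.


|Q|=18, |F|=3, |δ|=34 (18 ε).
min D↑ (3 st, q0=0, F={2}): 0:n→1,t→1 1:n→2,t→2 2:n→2,t→2.
'nn': run [8, 7, 4] end={s1,s11,s3,s6} ∉↓L; 2/2 single-dels accept.
'nt': N↓-sim [8, 7, 4] end={s1,s11,s3,s6} ∉↓L; 2/2 deletions ∈↓L.
'tn': |S_i|=[8, 6, 4] end={s1,s11,s3,s6} ∉↓L; 2/2 deletions ∈↓L.
'tt': N↓-sim [8, 6, 4] end={s1,s11,s3,s6} ∉↓L; 2/2 del acc.
4 minimals (antichain).

A = [nn, nt, tn, tt].


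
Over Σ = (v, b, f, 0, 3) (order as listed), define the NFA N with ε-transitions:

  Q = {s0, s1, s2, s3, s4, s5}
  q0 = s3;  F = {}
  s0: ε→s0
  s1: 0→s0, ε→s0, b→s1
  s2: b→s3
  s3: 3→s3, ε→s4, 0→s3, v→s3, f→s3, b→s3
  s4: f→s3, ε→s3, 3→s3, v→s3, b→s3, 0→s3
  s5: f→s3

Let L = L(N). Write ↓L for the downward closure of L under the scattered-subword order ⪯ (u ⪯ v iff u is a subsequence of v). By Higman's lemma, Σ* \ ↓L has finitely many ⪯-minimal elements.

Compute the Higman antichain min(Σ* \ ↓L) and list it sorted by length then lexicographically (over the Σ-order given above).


|Q|=6, |F|=0, |δ|=18 (4 ε).
min D↑ (1 st, q0=0, F={0}): 0:v→0,b→0,f→0,0→0,3→0 (ε-aug+det+¬).
ε ∈ L(D↑) ⇒ ↓L = ∅.

Antichain: [ε].


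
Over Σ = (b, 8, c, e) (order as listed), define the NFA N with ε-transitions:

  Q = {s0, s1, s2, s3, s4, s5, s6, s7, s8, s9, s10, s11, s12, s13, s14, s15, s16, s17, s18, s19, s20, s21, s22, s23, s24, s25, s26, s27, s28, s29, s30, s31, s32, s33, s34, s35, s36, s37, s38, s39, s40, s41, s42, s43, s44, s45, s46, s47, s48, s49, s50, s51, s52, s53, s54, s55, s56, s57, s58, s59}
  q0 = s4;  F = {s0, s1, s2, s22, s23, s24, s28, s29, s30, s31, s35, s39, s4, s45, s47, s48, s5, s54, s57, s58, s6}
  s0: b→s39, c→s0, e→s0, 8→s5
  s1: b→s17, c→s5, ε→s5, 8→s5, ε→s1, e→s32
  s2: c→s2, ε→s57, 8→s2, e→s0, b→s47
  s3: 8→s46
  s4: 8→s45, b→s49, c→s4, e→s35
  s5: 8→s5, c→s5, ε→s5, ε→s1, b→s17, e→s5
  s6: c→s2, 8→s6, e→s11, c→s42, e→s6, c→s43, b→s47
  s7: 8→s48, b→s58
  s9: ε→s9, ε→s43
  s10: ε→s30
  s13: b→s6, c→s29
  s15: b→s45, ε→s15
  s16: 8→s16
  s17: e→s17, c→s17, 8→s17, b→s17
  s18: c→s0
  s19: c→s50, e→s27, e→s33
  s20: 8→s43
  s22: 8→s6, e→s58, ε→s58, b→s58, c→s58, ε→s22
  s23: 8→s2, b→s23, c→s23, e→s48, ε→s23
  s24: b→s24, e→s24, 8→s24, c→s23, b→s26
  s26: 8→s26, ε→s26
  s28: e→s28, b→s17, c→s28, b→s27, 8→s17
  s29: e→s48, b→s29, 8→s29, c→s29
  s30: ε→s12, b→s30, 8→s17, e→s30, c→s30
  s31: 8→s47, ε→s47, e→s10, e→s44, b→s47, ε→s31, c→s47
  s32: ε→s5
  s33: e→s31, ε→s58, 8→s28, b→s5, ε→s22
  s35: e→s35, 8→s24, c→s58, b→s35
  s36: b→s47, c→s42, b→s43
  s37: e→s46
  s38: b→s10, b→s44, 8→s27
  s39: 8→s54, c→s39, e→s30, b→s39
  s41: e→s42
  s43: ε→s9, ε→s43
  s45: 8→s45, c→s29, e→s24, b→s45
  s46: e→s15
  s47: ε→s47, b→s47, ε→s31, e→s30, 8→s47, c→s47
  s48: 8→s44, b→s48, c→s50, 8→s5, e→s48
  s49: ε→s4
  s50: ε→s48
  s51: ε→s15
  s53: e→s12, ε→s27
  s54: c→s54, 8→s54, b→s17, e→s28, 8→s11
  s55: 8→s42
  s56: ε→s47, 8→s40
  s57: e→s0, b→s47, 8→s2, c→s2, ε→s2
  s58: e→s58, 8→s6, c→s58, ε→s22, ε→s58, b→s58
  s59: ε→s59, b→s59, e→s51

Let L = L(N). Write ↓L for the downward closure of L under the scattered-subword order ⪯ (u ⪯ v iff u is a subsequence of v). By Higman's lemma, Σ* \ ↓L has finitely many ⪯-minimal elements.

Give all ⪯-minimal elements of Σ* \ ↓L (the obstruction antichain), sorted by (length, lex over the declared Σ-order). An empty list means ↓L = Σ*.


min(Σ*\↓L) = [8ce8b, ec8be8].

|Q|=60, |F|=21, |δ|=158 (32 ε).
min D↑ (18 st, q0=0, F={12}): 0:b→0,8→1,c→0,e→2 1:b→1,8→1,c→3,e→4 2:b→2,8→4,c→5,e→2 3:b→3,8→3,c→3,e→6 4:b→4,8→4,c→7,e→4 5:b→5,8→8,c→5,e→5 6:b→6,8→9,c→6,e→6 7:b→7,8→10,c→7,e→6 8:b→11,8→8,c→10,e→8 9:b→12,8→9,c→9,e→9 10:b→11,8→10,c→10,e→13 11:b→11,8→11,c→11,e→14 12:b→12,8→12,c→12,e→12 13:b→15,8→9,c→13,e→13 14:b→14,8→12,c→14,e→14 15:b→15,8→16,c→15,e→14 16:b→12,8→16,c→16,e→17 17:b→12,8→12,c→17,e→17.
'8ce8b': N↓-sim [34, 29, 25, 16, 9, 2] end={s17,s27} — reject; 5/5 del acc.
'ec8be8': N↓-sim [34, 30, 27, 22, 12, 7, 1] end={s17} rej; 6/6 deletions ∈↓L.
2 minimals (antichain).


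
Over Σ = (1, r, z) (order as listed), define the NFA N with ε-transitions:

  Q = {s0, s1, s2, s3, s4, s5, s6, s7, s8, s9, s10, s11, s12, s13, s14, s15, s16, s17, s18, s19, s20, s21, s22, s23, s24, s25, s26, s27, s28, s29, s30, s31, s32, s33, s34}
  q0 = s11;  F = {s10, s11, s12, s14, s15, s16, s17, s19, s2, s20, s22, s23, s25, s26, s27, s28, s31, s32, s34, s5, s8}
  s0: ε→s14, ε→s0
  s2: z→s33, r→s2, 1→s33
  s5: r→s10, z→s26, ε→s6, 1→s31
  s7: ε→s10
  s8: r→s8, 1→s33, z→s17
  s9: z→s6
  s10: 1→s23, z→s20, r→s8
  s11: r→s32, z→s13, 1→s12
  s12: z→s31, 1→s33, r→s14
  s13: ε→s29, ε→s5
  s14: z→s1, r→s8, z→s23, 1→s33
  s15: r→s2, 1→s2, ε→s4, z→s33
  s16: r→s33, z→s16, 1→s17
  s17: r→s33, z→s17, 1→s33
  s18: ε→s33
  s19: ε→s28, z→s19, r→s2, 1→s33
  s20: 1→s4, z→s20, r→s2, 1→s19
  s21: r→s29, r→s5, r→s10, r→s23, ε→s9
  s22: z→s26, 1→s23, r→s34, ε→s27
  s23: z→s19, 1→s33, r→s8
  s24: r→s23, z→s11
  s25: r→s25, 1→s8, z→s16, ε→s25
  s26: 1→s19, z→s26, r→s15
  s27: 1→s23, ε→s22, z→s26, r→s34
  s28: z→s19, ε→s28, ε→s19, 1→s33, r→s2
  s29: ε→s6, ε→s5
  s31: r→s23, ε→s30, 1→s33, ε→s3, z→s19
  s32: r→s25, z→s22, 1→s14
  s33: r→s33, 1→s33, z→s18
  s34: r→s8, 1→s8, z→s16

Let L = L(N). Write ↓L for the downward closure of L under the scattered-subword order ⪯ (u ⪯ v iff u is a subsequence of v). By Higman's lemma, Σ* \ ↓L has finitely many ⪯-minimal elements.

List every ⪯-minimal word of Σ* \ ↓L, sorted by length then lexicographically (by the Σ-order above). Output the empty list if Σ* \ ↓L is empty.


A = [11, rrzr, zrr1, zzrz].

|Q|=35, |F|=21, |δ|=94 (19 ε).
min D↑ (20 st, q0=0, F={4}): 0:1→1,r→2,z→3 1:1→4,r→5,z→6 2:1→5,r→7,z→8 3:1→6,r→9,z→10 4:1→4,r→4,z→4 5:1→4,r→11,z→12 6:1→4,r→12,z→13 7:1→11,r→7,z→14 8:1→12,r→15,z→10 9:1→12,r→11,z→16 10:1→13,r→17,z→10 11:1→4,r→11,z→18 12:1→4,r→11,z→13 13:1→4,r→19,z→13 14:1→18,r→4,z→14 15:1→11,r→11,z→14 16:1→13,r→19,z→16 17:1→19,r→19,z→4 18:1→4,r→4,z→18 19:1→4,r→19,z→4.
'11': N↓-sim [30, 15, 2] end={s18,s33} rej; 2/2 single-dels accept.
'rrzr': run [30, 21, 10, 4, 2] end={s18,s33} — reject; 4/4 single-dels accept.
'zrr1': |S_i|=[30, 25, 14, 5, 2] end={s18,s33} rej; 4/4 single-dels accept.
'zzrz': |S_i|=[30, 25, 11, 5, 2] end={s18,s33} rej; 4/4 del acc.
4 words, ⪯-incomp.


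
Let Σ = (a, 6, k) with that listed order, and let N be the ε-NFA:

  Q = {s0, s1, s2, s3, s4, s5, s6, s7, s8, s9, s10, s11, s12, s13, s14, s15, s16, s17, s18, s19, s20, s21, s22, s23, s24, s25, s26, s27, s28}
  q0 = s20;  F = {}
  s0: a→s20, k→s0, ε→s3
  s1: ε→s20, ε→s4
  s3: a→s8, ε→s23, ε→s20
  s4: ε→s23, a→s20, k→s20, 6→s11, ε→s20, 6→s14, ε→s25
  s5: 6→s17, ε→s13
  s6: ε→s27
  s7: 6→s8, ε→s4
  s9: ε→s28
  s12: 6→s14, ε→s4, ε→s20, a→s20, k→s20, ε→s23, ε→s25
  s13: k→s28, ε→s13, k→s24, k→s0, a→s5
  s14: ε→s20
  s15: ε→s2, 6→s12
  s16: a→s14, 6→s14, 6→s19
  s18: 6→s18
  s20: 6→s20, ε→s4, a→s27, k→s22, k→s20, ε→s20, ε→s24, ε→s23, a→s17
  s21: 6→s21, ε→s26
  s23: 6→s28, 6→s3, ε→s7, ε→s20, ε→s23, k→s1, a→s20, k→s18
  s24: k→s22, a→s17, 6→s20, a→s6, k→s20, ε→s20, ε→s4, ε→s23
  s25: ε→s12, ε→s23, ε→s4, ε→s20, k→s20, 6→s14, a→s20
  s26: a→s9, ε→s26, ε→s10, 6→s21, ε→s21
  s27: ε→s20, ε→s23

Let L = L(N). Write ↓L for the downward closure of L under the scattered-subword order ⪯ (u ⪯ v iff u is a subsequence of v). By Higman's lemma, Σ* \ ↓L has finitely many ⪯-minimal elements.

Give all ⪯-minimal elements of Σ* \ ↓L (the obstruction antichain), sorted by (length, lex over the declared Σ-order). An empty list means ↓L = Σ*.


|Q|=29, |F|=0, |δ|=81 (39 ε).
min D↑ (1 st, q0=0, F={0}): 0:a→0,6→0,k→0 [Hopcroft].
ε ∈ L(D↑) — L = ∅.

A = [ε].


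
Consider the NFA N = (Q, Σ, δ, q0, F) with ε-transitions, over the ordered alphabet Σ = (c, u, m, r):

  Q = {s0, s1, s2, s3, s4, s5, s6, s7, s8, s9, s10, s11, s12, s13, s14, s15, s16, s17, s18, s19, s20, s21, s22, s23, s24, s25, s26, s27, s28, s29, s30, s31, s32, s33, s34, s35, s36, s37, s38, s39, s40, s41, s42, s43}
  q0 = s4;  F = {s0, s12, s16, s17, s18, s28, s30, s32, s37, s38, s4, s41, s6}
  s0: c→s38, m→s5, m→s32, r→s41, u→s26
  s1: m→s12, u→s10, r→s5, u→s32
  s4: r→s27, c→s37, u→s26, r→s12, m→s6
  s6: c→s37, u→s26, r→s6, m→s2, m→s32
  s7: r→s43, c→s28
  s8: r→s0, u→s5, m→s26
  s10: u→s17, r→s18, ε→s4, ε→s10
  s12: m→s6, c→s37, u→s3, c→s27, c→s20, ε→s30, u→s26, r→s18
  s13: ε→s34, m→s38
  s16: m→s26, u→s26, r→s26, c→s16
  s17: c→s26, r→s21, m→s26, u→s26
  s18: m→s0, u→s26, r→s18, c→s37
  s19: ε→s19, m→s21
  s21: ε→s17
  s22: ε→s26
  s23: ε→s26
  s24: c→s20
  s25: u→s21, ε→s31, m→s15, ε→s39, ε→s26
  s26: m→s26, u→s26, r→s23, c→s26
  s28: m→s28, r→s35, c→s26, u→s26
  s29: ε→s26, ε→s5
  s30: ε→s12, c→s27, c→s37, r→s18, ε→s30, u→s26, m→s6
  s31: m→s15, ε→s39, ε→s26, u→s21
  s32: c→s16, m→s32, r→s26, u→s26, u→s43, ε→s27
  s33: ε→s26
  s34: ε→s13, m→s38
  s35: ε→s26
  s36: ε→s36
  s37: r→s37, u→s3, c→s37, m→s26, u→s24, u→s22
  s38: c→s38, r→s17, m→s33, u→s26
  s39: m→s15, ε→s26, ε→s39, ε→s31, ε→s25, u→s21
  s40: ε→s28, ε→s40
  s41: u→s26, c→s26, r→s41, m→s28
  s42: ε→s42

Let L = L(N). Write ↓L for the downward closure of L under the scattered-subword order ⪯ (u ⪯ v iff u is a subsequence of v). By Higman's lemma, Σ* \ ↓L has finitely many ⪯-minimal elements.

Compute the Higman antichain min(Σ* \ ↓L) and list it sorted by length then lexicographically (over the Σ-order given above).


A = [u, cm, mmr, rrmrc].

|Q|=44, |F|=13, |δ|=116 (29 ε).
min D↑ (13 st, q0=0, F={2}): 0:c→1,u→2,m→3,r→4 1:c→1,u→2,m→2,r→1 2:c→2,u→2,m→2,r→2 3:c→1,u→2,m→5,r→3 4:c→1,u→2,m→3,r→6 5:c→7,u→2,m→5,r→2 6:c→1,u→2,m→8,r→6 7:c→7,u→2,m→2,r→2 8:c→9,u→2,m→5,r→10 9:c→9,u→2,m→2,r→11 10:c→2,u→2,m→12,r→10 11:c→2,u→2,m→2,r→11 12:c→2,u→2,m→12,r→2.
'u': |S_i|=[26, 7] end={s20,s22,s23,s24,s26,s3,s43} rej; 1/1 del acc.
'cm': |S_i|=[26, 13, 3] end={s23,s26,s33} ∉↓L; 2/2 single-dels accept.
'mmr': N↓-sim [26, 22, 11, 3] end={s23,s26,s35} ∉↓L; 3/3 del acc.
'rrmrc': |S_i|=[26, 25, 23, 16, 7, 2] end={s23,s26} — reject; 5/5 single-dels accept.
4 words, ⪯-incomp.


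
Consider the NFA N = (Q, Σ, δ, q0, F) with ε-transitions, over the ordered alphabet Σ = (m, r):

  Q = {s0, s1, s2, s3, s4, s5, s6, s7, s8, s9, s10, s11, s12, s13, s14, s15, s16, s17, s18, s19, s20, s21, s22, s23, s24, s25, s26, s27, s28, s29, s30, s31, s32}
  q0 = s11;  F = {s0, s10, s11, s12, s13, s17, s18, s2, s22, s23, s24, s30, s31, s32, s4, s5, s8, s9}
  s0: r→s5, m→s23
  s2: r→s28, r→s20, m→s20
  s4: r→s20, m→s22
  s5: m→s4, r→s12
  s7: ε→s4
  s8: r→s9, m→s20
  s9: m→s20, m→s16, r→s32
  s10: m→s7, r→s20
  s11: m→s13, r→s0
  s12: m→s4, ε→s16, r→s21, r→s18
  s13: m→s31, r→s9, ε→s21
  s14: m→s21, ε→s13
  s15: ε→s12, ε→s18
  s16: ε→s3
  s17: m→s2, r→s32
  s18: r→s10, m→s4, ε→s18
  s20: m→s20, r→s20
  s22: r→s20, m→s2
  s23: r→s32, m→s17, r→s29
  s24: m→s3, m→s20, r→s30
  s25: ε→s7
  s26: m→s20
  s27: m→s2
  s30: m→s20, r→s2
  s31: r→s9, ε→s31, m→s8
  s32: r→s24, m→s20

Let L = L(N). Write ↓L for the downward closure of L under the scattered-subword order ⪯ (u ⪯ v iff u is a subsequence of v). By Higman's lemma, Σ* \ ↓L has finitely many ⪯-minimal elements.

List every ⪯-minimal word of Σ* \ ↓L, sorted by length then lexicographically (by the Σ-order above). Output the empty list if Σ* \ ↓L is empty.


Antichain: [mrm, mmmm, rrmr, rmmmr, rrrrrr].

|Q|=33, |F|=18, |δ|=56 (10 ε).
min D↑ (19 st, q0=0, F={8}): 0:m→1,r→2 1:m→3,r→4 2:m→5,r→6 3:m→7,r→4 4:m→8,r→9 5:m→10,r→9 6:m→11,r→12 7:m→8,r→4 8:m→8,r→8 9:m→8,r→13 10:m→14,r→9 11:m→15,r→8 12:m→11,r→16 13:m→8,r→17 14:m→8,r→8 15:m→14,r→8 16:m→11,r→18 17:m→8,r→14 18:m→11,r→8.
'mrm': run [25, 19, 10, 3] end={s16,s20,s3} ∉↓L; 3/3 deletions ∈↓L.
'mmmm': run [25, 19, 13, 10, 3] end={s16,s20,s3} ∉↓L; 4/4 single-dels accept.
'rrmr': N↓-sim [25, 21, 17, 7, 2] end={s20,s28} ∉↓L; 4/4 single-dels accept.
'rmmmr': N↓-sim [25, 21, 14, 9, 4, 2] end={s20,s28} — reject; 5/5 del acc.
'rrrrrr': |S_i|=[25, 21, 17, 14, 10, 7, 2] end={s20,s28} rej; 6/6 single-dels accept.
5 words, ⪯-incomp.


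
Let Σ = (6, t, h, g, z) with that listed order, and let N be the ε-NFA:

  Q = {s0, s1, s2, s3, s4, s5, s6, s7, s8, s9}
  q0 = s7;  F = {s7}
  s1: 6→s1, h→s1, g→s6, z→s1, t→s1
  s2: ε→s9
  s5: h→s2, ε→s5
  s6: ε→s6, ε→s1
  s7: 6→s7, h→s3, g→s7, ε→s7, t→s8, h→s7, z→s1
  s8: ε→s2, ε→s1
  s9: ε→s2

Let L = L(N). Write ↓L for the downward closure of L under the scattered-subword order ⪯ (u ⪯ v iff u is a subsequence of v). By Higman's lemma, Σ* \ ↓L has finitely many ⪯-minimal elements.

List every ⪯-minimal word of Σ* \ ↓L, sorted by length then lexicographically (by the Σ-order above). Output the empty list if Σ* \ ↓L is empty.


|Q|=10, |F|=1, |δ|=20 (8 ε).
min D↑ (2 st, q0=0, F={1}): 0:6→0,t→1,h→0,g→0,z→1 1:6→1,t→1,h→1,g→1,z→1 [Hopcroft].
't': N↓-sim [7, 5] end={s1,s2,s6,s8,s9} — reject; 1/1 single-dels accept.
'z': run [7, 2] end={s1,s6} — reject; 1/1 deletions ∈↓L.
2 words, ⪯-incomp.

Antichain: [t, z].


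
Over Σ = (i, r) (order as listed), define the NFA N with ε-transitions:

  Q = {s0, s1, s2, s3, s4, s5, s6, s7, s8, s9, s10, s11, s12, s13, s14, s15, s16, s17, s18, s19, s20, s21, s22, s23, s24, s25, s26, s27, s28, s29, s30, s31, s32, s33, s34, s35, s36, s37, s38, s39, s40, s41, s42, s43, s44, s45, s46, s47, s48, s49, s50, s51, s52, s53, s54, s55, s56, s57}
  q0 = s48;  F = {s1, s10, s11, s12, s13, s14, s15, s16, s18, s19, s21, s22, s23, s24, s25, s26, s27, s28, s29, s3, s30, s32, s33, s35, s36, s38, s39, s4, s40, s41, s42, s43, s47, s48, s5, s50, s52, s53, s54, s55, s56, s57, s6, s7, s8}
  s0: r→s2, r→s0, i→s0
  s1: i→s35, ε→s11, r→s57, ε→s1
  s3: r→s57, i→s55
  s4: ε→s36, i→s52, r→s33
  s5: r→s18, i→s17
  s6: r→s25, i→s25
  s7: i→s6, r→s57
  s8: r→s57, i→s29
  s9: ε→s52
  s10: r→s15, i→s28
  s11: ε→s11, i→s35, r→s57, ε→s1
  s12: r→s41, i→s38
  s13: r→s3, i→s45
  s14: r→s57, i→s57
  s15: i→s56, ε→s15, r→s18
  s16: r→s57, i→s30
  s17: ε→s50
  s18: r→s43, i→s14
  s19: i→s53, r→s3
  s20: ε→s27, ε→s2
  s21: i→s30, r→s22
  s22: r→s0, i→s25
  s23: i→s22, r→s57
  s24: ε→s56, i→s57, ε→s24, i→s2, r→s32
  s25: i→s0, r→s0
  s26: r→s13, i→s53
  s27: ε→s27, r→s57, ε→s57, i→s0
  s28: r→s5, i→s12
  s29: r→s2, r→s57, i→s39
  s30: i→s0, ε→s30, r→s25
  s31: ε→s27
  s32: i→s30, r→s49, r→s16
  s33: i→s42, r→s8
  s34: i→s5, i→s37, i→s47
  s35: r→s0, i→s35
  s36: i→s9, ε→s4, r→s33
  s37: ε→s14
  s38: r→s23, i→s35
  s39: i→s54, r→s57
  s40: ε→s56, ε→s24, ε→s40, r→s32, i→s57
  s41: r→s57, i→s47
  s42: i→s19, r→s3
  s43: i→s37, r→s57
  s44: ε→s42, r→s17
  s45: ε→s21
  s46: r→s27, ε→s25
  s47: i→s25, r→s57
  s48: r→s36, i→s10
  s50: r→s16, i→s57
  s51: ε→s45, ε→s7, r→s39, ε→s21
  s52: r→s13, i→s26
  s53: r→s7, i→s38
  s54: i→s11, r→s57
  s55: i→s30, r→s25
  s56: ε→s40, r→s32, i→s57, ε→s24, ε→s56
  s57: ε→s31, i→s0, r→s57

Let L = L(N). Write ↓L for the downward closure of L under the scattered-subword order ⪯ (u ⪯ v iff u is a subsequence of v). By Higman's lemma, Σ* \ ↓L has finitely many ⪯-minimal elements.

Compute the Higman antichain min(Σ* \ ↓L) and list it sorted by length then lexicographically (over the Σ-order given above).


min(Σ*\↓L) = [iriii, rrrri, iiiiir, iiirri, irriri, ririrr].

|Q|=58, |F|=45, |δ|=133 (31 ε).
min D↑ (41 st, q0=0, F={31}): 0:i→1,r→2 1:i→3,r→4 2:i→5,r→6 3:i→7,r→8 4:i→9,r→10 5:i→11,r→12 6:i→13,r→14 7:i→15,r→16 8:i→17,r→10 9:i→18,r→19 10:i→20,r→21 11:i→22,r→12 12:i→23,r→24 13:i→25,r→24 14:i→26,r→18 15:i→27,r→28 16:i→29,r→18 17:i→18,r→30 18:i→31,r→18 19:i→32,r→30 20:i→18,r→18 21:i→20,r→18 22:i→15,r→33 23:i→32,r→34 24:i→35,r→18 25:i→22,r→24 26:i→36,r→18 27:i→27,r→31 28:i→34,r→18 29:i→37,r→18 30:i→32,r→18 31:i→31,r→31 32:i→31,r→37 33:i→38,r→18 34:i→37,r→31 35:i→32,r→37 36:i→39,r→18 37:i→31,r→31 38:i→37,r→37 39:i→40,r→18 40:i→27,r→18 [Hopcroft].
'iriii': |S_i|=[53, 48, 32, 23, 7, 2] end={s0,s2} ∉↓L; 5/5 deletions ∈↓L.
'rrrri': N↓-sim [53, 49, 35, 25, 6, 2] end={s0,s2} — reject; 5/5 deletions ∈↓L.
'iiiiir': run [53, 48, 42, 28, 15, 5, 2] end={s0,s2} — reject; 6/6 single-dels accept.
'iiirri': |S_i|=[53, 48, 42, 28, 14, 6, 2] end={s0,s2} rej; 6/6 deletions ∈↓L.
'irriri': |S_i|=[53, 48, 32, 17, 10, 6, 2] end={s0,s2} rej; 6/6 deletions ∈↓L.
'ririrr': N↓-sim [53, 49, 40, 19, 9, 4, 2] end={s0,s2} rej; 6/6 del acc.
6 words, ⪯-incomp.


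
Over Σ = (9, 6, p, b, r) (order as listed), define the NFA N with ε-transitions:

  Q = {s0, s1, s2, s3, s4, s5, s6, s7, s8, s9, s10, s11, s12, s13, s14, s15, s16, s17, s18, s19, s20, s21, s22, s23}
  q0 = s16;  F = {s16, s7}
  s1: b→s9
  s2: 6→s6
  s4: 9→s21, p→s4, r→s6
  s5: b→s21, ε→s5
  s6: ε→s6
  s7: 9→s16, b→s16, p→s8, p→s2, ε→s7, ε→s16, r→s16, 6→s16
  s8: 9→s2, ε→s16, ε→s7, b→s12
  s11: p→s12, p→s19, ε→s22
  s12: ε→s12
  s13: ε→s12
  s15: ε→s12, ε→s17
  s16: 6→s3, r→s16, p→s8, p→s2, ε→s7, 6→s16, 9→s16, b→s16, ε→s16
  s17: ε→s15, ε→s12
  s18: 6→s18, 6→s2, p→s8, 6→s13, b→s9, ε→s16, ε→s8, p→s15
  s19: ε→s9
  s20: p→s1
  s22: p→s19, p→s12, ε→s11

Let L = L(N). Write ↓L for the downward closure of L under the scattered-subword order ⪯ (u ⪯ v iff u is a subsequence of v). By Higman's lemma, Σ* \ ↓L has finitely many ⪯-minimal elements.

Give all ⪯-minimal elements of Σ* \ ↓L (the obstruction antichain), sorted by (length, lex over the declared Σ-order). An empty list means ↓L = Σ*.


|Q|=24, |F|=2, |δ|=51 (19 ε).
min D↑ (1 st, q0=0, F={}): 0:9→0,6→0,p→0,b→0,r→0.
L(D↑) = ∅ ⇒ ↓L = Σ*.

A = [].


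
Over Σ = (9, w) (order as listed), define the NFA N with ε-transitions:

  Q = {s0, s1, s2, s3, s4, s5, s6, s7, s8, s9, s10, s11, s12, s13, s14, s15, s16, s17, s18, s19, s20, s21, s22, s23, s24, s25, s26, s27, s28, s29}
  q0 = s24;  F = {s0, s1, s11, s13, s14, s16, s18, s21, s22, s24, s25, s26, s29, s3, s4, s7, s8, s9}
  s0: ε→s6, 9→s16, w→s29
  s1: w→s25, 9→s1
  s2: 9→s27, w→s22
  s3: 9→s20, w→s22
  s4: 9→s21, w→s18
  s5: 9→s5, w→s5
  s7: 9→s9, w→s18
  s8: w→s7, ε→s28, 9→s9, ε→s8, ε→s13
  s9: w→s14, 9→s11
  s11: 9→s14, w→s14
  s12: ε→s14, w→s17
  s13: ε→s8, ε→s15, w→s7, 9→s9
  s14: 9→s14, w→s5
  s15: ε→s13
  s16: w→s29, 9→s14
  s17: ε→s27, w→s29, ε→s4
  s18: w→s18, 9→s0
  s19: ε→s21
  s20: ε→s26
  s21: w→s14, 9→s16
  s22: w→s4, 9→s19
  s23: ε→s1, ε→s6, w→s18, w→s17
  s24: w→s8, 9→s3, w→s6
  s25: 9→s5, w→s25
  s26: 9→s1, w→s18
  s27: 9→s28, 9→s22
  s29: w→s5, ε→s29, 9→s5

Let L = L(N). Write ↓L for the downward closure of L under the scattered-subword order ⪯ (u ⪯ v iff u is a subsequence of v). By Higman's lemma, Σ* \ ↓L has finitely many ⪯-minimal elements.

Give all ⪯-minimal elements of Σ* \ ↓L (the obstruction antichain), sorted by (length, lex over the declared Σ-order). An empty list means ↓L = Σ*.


Antichain: [w9ww, 999w9, w999w, www9w9].

|Q|=30, |F|=18, |δ|=62 (15 ε).
min D↑ (18 st, q0=0, F={16}): 0:9→1,w→2 1:9→3,w→4 2:9→5,w→6 3:9→7,w→8 4:9→9,w→10 5:9→11,w→12 6:9→5,w→8 7:9→7,w→13 8:9→14,w→8 9:9→15,w→12 10:9→9,w→8 11:9→12,w→12 12:9→12,w→16 13:9→16,w→13 14:9→15,w→17 15:9→12,w→17 16:9→16,w→16 17:9→16,w→16.
'w9ww': N↓-sim [24, 19, 10, 3, 1] end={s5} ∉↓L; 4/4 del acc.
'999w9': N↓-sim [24, 18, 14, 8, 3, 1] end={s5} ∉↓L; 5/5 deletions ∈↓L.
'w999w': N↓-sim [24, 19, 10, 5, 2, 1] end={s5} — reject; 5/5 single-dels accept.
'www9w9': N↓-sim [24, 19, 13, 8, 6, 2, 1] end={s5} ∉↓L; 6/6 deletions ∈↓L.
4 words, ⪯-incomp.


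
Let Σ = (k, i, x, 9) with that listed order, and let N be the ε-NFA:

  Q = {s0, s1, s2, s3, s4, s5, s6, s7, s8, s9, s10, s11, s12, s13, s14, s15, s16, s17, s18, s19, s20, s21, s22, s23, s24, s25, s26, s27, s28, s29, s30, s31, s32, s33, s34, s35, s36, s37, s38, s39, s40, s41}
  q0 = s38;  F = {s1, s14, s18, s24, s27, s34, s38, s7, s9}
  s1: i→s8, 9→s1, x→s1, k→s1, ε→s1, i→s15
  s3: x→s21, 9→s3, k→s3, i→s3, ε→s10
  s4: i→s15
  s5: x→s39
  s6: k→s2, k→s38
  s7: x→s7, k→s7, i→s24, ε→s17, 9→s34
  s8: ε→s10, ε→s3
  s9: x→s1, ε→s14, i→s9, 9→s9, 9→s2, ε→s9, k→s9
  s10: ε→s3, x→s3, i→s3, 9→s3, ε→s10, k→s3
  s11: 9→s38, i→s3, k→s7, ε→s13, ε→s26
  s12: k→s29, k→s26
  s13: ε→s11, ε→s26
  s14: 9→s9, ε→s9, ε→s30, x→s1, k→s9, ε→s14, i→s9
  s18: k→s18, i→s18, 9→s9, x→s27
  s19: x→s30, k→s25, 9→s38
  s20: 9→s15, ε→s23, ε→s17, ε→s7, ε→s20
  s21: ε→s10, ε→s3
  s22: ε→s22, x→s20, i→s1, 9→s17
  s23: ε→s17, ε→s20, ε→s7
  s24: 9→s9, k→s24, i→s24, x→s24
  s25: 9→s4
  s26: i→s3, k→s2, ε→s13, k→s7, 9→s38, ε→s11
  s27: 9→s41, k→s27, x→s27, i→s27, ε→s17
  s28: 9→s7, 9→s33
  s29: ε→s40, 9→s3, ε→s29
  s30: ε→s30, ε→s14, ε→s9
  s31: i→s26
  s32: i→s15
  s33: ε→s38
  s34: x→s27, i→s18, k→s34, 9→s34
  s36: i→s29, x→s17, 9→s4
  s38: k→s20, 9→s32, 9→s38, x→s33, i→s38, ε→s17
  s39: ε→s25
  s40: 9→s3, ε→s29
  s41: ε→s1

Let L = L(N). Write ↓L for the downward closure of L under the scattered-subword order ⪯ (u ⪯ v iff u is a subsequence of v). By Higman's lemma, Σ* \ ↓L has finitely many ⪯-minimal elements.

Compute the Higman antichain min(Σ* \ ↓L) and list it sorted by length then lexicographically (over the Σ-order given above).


|Q|=42, |F|=9, |δ|=116 (39 ε).
min D↑ (9 st, q0=0, F={8}): 0:k→1,i→0,x→0,9→0 1:k→1,i→2,x→1,9→3 2:k→2,i→2,x→2,9→4 3:k→3,i→5,x→6,9→3 4:k→4,i→4,x→7,9→4 5:k→5,i→5,x→6,9→4 6:k→6,i→6,x→6,9→7 7:k→7,i→8,x→7,9→7 8:k→8,i→8,x→8,9→8 (ε-aug+det+¬).
'ki9xi': |S_i|=[22, 19, 15, 11, 6, 5] end={s10,s15,s21,s3,s8} — reject; 5/5 single-dels accept.
'k9x9i': N↓-sim [22, 19, 15, 9, 7, 5] end={s10,s15,s21,s3,s8} — reject; 5/5 del acc.
2 obstructions.

min(Σ*\↓L) = [ki9xi, k9x9i].


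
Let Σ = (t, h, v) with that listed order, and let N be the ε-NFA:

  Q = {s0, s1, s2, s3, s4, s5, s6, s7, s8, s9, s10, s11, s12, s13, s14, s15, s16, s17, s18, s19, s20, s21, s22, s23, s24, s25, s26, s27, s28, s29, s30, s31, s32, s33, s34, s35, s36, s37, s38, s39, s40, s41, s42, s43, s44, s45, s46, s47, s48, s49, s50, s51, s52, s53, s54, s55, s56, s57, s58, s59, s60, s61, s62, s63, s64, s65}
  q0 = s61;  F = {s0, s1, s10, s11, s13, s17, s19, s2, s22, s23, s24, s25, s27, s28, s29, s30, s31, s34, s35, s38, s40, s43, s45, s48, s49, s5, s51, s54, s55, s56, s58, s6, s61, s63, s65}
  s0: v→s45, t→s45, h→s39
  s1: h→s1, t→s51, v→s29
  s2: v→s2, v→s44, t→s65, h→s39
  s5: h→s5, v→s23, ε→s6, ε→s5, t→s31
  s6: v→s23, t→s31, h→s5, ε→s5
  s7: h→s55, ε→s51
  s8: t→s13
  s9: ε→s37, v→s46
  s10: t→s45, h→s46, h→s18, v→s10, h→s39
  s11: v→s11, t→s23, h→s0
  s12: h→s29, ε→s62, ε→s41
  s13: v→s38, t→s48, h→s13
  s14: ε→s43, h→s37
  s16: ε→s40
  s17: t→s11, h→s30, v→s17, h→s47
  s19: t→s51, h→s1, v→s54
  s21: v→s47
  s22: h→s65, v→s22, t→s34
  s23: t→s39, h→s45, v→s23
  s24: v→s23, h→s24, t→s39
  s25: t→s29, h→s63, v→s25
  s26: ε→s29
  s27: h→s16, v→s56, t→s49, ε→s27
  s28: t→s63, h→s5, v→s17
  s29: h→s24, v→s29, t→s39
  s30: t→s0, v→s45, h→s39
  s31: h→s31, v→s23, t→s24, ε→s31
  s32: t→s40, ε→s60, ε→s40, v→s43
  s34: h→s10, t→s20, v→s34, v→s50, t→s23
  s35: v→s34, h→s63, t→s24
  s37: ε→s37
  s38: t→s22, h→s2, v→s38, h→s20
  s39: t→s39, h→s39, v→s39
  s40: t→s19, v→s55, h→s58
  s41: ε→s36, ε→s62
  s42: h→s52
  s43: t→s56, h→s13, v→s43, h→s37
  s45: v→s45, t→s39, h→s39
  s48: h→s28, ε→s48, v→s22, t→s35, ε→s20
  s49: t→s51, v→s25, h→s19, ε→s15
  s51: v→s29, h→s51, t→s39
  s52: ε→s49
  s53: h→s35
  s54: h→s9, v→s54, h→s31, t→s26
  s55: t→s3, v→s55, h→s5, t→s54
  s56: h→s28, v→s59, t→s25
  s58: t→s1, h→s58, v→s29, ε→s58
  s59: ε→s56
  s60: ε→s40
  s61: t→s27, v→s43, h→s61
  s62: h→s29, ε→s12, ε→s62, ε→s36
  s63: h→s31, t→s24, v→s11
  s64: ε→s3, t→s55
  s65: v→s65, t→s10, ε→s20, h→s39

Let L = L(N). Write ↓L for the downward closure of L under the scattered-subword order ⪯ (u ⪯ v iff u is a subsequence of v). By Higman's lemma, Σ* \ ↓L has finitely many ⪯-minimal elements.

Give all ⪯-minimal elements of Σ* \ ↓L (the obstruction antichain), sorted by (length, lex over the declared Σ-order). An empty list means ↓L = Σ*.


|Q|=66, |F|=35, |δ|=159 (29 ε).
min D↑ (35 st, q0=0, F={15}): 0:t→1,h→0,v→2 1:t→3,h→4,v→5 2:t→5,h→6,v→2 3:t→7,h→8,v→9 4:t→8,h→10,v→11 5:t→9,h→12,v→5 6:t→13,h→6,v→14 7:t→15,h→7,v→16 8:t→7,h→17,v→18 9:t→16,h→19,v→9 10:t→17,h→10,v→16 11:t→18,h→20,v→11 12:t→19,h→20,v→21 13:t→22,h→12,v→23 14:t→23,h→24,v→14 15:t→15,h→15,v→15 16:t→15,h→25,v→16 17:t→7,h→17,v→16 18:t→16,h→26,v→18 19:t→25,h→26,v→27 20:t→26,h→20,v→28 21:t→27,h→29,v→21 22:t→25,h→19,v→30 23:t→30,h→31,v→23 24:t→31,h→15,v→24 25:t→15,h→25,v→28 26:t→25,h→26,v→28 27:t→28,h→32,v→27 28:t→15,h→33,v→28 29:t→32,h→15,v→33 30:t→28,h→34,v→30 31:t→34,h→15,v→31 32:t→33,h→15,v→33 33:t→15,h→15,v→33 34:t→33,h→15,v→34 [Hopcroft].
'tttt': run [49, 43, 27, 8, 1] end={s39} — reject; 4/4 deletions ∈↓L.
'thhvt': run [49, 43, 32, 18, 6, 1] end={s39} — reject; 5/5 single-dels accept.
'vhvhh': run [49, 39, 30, 19, 12, 3] end={s18,s39,s46} ∉↓L; 5/5 del acc.
3 obstructions.

Antichain: [tttt, thhvt, vhvhh].


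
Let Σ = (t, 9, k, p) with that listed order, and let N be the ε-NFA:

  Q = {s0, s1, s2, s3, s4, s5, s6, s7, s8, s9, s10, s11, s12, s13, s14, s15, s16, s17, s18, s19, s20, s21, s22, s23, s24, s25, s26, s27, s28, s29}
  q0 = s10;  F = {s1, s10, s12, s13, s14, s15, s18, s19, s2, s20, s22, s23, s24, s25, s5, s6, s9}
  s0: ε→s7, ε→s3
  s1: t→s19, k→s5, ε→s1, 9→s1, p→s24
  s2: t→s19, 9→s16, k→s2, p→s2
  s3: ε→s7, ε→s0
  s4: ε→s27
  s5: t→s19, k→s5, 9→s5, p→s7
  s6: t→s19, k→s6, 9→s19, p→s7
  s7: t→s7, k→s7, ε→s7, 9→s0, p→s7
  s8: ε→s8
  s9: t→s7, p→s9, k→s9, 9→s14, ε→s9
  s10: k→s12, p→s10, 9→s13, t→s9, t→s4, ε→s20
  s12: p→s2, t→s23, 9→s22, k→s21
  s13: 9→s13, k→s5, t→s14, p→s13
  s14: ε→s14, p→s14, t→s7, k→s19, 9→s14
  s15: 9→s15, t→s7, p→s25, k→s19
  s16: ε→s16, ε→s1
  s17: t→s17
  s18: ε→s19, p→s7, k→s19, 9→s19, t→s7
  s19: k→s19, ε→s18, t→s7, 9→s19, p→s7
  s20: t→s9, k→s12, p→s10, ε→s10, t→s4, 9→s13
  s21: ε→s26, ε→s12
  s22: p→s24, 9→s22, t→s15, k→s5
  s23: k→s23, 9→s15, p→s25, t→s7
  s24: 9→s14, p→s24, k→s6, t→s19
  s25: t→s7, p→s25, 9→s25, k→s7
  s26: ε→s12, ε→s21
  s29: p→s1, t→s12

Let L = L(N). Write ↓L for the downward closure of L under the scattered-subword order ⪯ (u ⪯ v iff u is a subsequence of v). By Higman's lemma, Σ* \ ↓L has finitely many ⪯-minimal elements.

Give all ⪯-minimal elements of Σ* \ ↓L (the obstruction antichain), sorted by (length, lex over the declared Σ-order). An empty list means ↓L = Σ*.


|Q|=30, |F|=17, |δ|=97 (20 ε).
min D↑ (16 st, q0=0, F={4}): 0:t→1,9→2,k→3,p→0 1:t→4,9→5,k→1,p→1 2:t→5,9→2,k→6,p→2 3:t→7,9→8,k→3,p→9 4:t→4,9→4,k→4,p→4 5:t→4,9→5,k→10,p→5 6:t→10,9→6,k→6,p→4 7:t→4,9→11,k→7,p→12 8:t→11,9→8,k→6,p→13 9:t→10,9→14,k→9,p→9 10:t→4,9→10,k→10,p→4 11:t→4,9→11,k→10,p→12 12:t→4,9→12,k→4,p→12 13:t→10,9→5,k→15,p→13 14:t→10,9→14,k→6,p→13 15:t→10,9→10,k→15,p→4.
'tt': N↓-sim [25, 12, 3] end={s0,s3,s7} — reject; 2/2 single-dels accept.
'9kp': |S_i|=[25, 15, 7, 3] end={s0,s3,s7} rej; 3/3 single-dels accept.
'ktpk': run [25, 20, 8, 4, 3] end={s0,s3,s7} ∉↓L; 4/4 del acc.
'kptp': run [25, 20, 14, 5, 3] end={s0,s3,s7} ∉↓L; 4/4 deletions ∈↓L.
'k9p9t': run [25, 20, 14, 9, 7, 3] end={s0,s3,s7} rej; 5/5 del acc.
5 obstructions.

min(Σ*\↓L) = [tt, 9kp, ktpk, kptp, k9p9t].


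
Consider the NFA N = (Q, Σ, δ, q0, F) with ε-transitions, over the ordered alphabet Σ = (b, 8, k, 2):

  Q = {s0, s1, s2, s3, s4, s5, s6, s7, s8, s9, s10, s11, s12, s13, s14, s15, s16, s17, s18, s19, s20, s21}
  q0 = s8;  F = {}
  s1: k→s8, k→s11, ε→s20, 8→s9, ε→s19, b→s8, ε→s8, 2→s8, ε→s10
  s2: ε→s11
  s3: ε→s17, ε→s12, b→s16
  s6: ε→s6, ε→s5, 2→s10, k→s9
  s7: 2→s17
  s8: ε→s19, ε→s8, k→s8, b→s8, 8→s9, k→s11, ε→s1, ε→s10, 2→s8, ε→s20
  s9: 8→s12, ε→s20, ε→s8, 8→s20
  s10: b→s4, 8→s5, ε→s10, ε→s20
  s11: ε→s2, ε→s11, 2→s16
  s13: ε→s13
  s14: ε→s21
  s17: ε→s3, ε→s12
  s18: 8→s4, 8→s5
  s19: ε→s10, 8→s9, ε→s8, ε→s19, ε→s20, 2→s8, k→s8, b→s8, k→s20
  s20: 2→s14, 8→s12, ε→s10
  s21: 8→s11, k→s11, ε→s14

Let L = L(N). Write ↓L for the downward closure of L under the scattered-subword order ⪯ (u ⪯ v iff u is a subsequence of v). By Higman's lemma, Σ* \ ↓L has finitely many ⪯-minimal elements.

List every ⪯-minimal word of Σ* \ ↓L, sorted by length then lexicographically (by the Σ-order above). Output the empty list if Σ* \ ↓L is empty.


|Q|=22, |F|=0, |δ|=60 (30 ε).
min D↑ (1 st, q0=0, F={0}): 0:b→0,8→0,k→0,2→0 [Hopcroft].
ε ∈ L(D↑) — L = ∅.

min(Σ*\↓L) = [ε].


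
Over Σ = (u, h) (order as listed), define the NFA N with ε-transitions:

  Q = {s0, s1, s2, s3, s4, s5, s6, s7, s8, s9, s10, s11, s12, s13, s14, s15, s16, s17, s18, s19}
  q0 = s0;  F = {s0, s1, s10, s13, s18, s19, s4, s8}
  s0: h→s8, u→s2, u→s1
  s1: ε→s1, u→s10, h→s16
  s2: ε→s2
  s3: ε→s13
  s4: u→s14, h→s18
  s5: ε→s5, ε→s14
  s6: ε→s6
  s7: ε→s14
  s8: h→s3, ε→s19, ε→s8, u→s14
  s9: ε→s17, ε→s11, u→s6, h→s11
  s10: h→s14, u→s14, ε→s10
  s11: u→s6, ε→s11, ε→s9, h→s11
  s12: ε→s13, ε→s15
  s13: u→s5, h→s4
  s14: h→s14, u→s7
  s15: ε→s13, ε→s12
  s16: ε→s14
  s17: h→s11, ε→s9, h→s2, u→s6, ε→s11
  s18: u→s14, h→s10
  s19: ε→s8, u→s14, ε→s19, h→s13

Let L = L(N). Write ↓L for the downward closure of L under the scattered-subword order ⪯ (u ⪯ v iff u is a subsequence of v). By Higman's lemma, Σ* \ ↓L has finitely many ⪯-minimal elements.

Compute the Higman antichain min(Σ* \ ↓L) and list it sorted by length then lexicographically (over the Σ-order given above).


Antichain: [uh, hu, uuu, hhhhhh].

|Q|=20, |F|=8, |δ|=49 (23 ε).
min D↑ (8 st, q0=0, F={4}): 0:u→1,h→2 1:u→3,h→4 2:u→4,h→5 3:u→4,h→4 4:u→4,h→4 5:u→4,h→6 6:u→4,h→7 7:u→4,h→3.
'uh': N↓-sim [14, 7, 3] end={s14,s16,s7} — reject; 2/2 single-dels accept.
'hu': N↓-sim [14, 11, 3] end={s14,s5,s7} ∉↓L; 2/2 single-dels accept.
'uuu': |S_i|=[14, 7, 3, 2] end={s14,s7} — reject; 3/3 del acc.
'hhhhhh': N↓-sim [14, 11, 8, 5, 4, 3, 2] end={s14,s7} — reject; 6/6 del acc.
4 words, ⪯-incomp.


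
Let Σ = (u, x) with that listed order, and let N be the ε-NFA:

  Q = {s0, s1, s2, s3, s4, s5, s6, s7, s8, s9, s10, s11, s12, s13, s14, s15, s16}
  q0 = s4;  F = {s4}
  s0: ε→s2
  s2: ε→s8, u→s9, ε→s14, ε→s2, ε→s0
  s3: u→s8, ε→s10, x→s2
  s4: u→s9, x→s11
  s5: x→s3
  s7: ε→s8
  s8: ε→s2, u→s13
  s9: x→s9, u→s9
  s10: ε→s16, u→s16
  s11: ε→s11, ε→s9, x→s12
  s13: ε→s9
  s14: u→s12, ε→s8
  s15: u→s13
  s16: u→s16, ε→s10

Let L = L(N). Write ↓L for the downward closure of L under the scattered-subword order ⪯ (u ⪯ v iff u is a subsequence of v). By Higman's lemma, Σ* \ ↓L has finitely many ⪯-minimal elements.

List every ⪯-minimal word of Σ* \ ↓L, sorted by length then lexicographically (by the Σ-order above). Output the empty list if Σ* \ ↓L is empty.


A = [u, x].

|Q|=17, |F|=1, |δ|=28 (14 ε).
min D↑ (2 st, q0=0, F={1}): 0:u→1,x→1 1:u→1,x→1.
'u': |S_i|=[4, 1] end={s9} — reject; 1/1 del acc.
'x': N↓-sim [4, 3] end={s11,s12,s9} — reject; 1/1 del acc.
2 minimals (antichain).


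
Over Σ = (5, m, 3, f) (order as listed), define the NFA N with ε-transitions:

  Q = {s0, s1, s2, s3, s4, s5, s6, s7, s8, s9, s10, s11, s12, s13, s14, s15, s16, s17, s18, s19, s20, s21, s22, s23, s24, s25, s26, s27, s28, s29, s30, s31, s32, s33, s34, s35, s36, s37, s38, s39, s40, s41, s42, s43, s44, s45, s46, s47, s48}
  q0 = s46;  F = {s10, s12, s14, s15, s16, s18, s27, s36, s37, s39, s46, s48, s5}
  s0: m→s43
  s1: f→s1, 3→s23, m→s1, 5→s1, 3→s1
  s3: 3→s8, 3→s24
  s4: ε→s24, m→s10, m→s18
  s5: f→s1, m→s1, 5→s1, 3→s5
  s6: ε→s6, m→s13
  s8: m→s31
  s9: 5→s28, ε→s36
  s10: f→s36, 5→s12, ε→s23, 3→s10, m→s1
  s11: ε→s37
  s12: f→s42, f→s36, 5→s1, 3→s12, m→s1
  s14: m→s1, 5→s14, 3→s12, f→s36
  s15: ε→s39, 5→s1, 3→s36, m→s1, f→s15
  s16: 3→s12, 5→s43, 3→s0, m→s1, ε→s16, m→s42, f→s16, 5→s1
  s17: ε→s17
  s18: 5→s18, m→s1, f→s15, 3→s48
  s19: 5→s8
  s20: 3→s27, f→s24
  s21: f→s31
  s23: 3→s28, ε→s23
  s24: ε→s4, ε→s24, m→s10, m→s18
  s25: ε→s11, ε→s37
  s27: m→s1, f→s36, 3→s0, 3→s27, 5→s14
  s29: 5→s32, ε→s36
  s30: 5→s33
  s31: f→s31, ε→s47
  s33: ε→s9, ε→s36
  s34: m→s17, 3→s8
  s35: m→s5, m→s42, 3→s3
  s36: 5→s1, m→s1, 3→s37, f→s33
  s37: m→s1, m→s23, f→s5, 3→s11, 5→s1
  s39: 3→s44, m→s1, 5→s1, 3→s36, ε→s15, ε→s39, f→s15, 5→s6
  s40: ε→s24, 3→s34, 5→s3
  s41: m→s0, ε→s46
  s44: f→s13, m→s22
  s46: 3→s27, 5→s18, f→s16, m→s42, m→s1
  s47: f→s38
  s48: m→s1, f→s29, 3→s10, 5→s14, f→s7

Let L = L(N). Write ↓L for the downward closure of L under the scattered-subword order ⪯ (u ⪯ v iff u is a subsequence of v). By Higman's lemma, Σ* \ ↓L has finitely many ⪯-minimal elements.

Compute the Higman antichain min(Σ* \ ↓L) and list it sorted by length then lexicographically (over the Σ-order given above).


min(Σ*\↓L) = [m, f5, 3535, 53355, 3f3ff, 5f33ff].

|Q|=49, |F|=13, |δ|=117 (21 ε).
min D↑ (13 st, q0=0, F={2}): 0:5→1,m→2,3→3,f→4 1:5→1,m→2,3→5,f→6 2:5→2,m→2,3→2,f→2 3:5→7,m→2,3→3,f→8 4:5→2,m→2,3→9,f→4 5:5→7,m→2,3→10,f→8 6:5→2,m→2,3→8,f→6 7:5→7,m→2,3→9,f→8 8:5→2,m→2,3→11,f→8 9:5→2,m→2,3→9,f→8 10:5→9,m→2,3→10,f→8 11:5→2,m→2,3→11,f→12 12:5→2,m→2,3→12,f→2 [Hopcroft].
'm': |S_i|=[29, 7] end={s1,s13,s22,s23,s28,s42,s43} ∉↓L; 1/1 deletions ∈↓L.
'f5': |S_i|=[29, 23, 7] end={s1,s13,s23,s28,s32,s43,s6} — reject; 2/2 single-dels accept.
'3535': |S_i|=[29, 23, 13, 11, 3] end={s1,s23,s28} rej; 4/4 deletions ∈↓L.
'53355': |S_i|=[29, 25, 20, 12, 11, 3] end={s1,s23,s28} rej; 5/5 del acc.
'3f3ff': N↓-sim [29, 23, 14, 6, 4, 3] end={s1,s23,s28} — reject; 5/5 single-dels accept.
'5f33ff': |S_i|=[29, 25, 19, 12, 6, 4, 3] end={s1,s23,s28} rej; 6/6 single-dels accept.
6 obstructions.
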